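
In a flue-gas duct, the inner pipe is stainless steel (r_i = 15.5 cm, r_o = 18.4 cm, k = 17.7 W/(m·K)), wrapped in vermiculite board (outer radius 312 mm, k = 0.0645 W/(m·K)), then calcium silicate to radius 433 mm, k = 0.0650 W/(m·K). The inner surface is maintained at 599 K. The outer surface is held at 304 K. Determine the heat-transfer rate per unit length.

Treat each layer as a resistance in series:
  R'_stainless steel = ln(0.184/0.155)/(2πk) = 0.1715/(2π·17.7) = 0.001542 m·K/W
  R'_vermiculite board = ln(0.312/0.184)/(2πk) = 0.5281/(2π·0.0645) = 1.303 m·K/W
  R'_calcium silicate = ln(0.433/0.312)/(2πk) = 0.3277/(2π·0.0650) = 0.8025 m·K/W
ΣR = 0.001542 + 1.303 + 0.8025 = 2.107 m·K/W
Q' = ΔT/ΣR = (599 K − 304 K)/2.107 = 140 W/m

Q' = 140 W/m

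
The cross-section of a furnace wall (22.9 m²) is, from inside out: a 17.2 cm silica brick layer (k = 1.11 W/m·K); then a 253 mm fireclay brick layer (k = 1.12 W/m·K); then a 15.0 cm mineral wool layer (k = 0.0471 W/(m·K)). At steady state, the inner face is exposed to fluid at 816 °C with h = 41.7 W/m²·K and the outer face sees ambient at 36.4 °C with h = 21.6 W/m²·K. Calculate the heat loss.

Resistance network (inner→outer):
  R_conv,in = 1/(hA) = 1/(41.7·22.9) = 0.001047 K/W
  R_silica brick = L/(kA) = 0.172/(1.11·22.9) = 0.006767 K/W
  R_fireclay brick = L/(kA) = 0.253/(1.12·22.9) = 0.009864 K/W
  R_mineral wool = L/(kA) = 0.150/(0.0471·22.9) = 0.1391 K/W
  R_conv,out = 1/(hA) = 1/(21.6·22.9) = 0.002022 K/W
ΣR = 0.001047 + 0.006767 + 0.009864 + 0.1391 + 0.002022 = 0.1588 K/W
Q = ΔT/ΣR = (816 °C − 36.4 °C)/0.1588 = 4910 W

Q = 4.91 kW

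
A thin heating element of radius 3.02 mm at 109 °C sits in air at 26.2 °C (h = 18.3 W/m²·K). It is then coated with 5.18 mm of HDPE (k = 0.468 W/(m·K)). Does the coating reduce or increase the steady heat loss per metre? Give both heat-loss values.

increases: 28.8 → 59.1 W/m

Critical radius for a cylinder: r_cr = k/h = 0.0256 m = 2.56 cm.
Outer radius after coating: r₂ = 0.00302 + 0.00518 = 0.00820 m.
Since r₁ < r_cr and r₂ ≤ r_cr, the coating moves toward the maximum at r_cr — heat loss rises.
Bare: R = 1/(2πr₁h) = 2.880 m·K/W; Q = 82.8/2.880 = 28.8 W/m.
Coated: R = R_cond + R_conv = 1.400 m·K/W; Q = 82.8/1.400 = 59.1 W/m.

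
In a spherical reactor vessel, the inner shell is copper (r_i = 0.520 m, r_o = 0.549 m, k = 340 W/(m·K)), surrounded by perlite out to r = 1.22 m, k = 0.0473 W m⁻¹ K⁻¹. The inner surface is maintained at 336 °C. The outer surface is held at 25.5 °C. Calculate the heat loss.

Resistance network (inner→outer):
  R_copper = (1/0.520 − 1/0.549)/(4πk) = 0.1016/(4π·340) = 2.378×10^-5 K/W
  R_perlite = (1/0.549 − 1/1.22)/(4πk) = 1.002/(4π·0.0473) = 1.685 K/W
ΣR = 2.378×10^-5 + 1.685 = 1.685 K/W
Q = ΔT/ΣR = (336 °C − 25.5 °C)/1.685 = 184 W

Q = 184 W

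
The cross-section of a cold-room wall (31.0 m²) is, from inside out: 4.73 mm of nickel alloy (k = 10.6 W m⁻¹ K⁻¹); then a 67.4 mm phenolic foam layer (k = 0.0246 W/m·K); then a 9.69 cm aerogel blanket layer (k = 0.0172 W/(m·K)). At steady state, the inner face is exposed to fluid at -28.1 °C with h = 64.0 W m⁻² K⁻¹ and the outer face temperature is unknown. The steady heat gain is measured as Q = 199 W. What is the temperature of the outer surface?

Series resistances:
  R_conv,in = 1/(hA) = 1/(64.0·31.0) = 5.040×10^-4 K/W
  R_nickel alloy = L/(kA) = 0.00473/(10.6·31.0) = 1.439×10^-5 K/W
  R_phenolic foam = L/(kA) = 0.0674/(0.0246·31.0) = 0.08838 K/W
  R_aerogel blanket = L/(kA) = 0.0969/(0.0172·31.0) = 0.1817 K/W
ΣR = 0.2706 K/W
ΔT = Q·ΣR = 199 × 0.2706 = 53.85 K
Heat flows inward, so T_out = T_in + ΔT = -28.1 + 53.85 = 25.8 °C

T_out = 25.8 °C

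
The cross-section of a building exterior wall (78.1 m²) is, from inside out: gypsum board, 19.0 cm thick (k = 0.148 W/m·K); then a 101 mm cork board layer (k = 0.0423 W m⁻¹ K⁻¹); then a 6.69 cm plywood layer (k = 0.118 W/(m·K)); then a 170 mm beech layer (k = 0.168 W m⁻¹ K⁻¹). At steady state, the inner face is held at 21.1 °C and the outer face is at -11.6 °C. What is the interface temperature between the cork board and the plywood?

Resistance network (inner→outer):
  R_gypsum board = L/(kA) = 0.190/(0.148·78.1) = 0.01644 K/W
  R_cork board = L/(kA) = 0.101/(0.0423·78.1) = 0.03057 K/W
  R_plywood = L/(kA) = 0.0669/(0.118·78.1) = 0.007259 K/W
  R_beech = L/(kA) = 0.170/(0.168·78.1) = 0.01296 K/W
ΣR = 0.01644 + 0.03057 + 0.007259 + 0.01296 = 0.06723 K/W
Q = ΔT/ΣR = (21.1 °C − -11.6 °C)/0.06723 = 486.4 W
From the inner boundary to the cork board/plywood interface, ΣR_partial = 0.04701 K/W.
T_interface = T_in − Q·ΣR_partial = 21.1 °C − (486.4)(0.04701) = -1.77 °C

T = -1.77 °C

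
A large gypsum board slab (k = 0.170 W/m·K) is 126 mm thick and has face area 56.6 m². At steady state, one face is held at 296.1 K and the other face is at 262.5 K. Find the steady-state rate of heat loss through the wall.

Q = 2.57 kW

Q = kA·ΔT/L = 0.170 × 56.6 × |296.1 K − 262.5 K| / 0.126 = 2570 W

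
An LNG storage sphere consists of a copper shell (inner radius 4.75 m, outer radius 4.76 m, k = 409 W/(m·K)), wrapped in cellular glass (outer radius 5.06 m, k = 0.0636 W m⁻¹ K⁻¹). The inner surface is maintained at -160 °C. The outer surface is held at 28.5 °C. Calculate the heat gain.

Q = 12100 W

Treat each layer as a resistance in series:
  R_copper = (1/4.75 − 1/4.76)/(4πk) = 4.423×10^-4/(4π·409) = 8.605×10^-8 K/W
  R_cellular glass = (1/4.76 − 1/5.06)/(4πk) = 0.01246/(4π·0.0636) = 0.01558 K/W
ΣR = 8.605×10^-8 + 0.01558 = 0.01558 K/W
Q = ΔT/ΣR = (-160 °C − 28.5 °C)/0.01558 = -12100 W
(Negative Q ⇒ heat flows inward; heat gain = 12100 W.)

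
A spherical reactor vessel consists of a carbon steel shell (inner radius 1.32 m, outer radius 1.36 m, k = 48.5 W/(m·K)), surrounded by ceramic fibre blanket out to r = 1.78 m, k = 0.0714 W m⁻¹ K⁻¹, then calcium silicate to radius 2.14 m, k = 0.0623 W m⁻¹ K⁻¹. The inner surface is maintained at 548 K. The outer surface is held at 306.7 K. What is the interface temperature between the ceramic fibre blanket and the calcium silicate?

Resistance network (inner→outer):
  R_carbon steel = (1/1.32 − 1/1.36)/(4πk) = 0.02228/(4π·48.5) = 3.656×10^-5 K/W
  R_ceramic fibre blanket = (1/1.36 − 1/1.78)/(4πk) = 0.1735/(4π·0.0714) = 0.1934 K/W
  R_calcium silicate = (1/1.78 − 1/2.14)/(4πk) = 0.09451/(4π·0.0623) = 0.1207 K/W
ΣR = 3.656×10^-5 + 0.1934 + 0.1207 = 0.3141 K/W
Q = ΔT/ΣR = (548 K − 306.7 K)/0.3141 = 768.2 W
From the inner boundary to the ceramic fibre blanket/calcium silicate interface, ΣR_partial = 0.1934 K/W.
T_interface = T_in − Q·ΣR_partial = 548 K − (768.2)(0.1934) = 399 K

T = 399 K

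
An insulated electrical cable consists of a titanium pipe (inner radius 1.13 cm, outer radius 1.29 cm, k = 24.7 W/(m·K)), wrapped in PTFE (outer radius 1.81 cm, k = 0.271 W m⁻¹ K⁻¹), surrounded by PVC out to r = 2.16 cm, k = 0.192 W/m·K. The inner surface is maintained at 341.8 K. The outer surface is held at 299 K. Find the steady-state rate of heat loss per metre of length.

Treat each layer as a resistance in series:
  R'_titanium = ln(0.0129/0.0113)/(2πk) = 0.1324/(2π·24.7) = 8.533×10^-4 m·K/W
  R'_PTFE = ln(0.0181/0.0129)/(2πk) = 0.3387/(2π·0.271) = 0.1989 m·K/W
  R'_PVC = ln(0.0216/0.0181)/(2πk) = 0.1768/(2π·0.192) = 0.1465 m·K/W
ΣR = 8.533×10^-4 + 0.1989 + 0.1465 = 0.3463 m·K/W
Q' = ΔT/ΣR = (341.8 K − 299 K)/0.3463 = 124 W/m

Q' = 124 W/m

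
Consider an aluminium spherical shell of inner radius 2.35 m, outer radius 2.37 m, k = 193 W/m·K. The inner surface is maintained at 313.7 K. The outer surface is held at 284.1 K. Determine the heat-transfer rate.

Q = 4πk·ΔT/(1/r₁ − 1/r₂) = 4π × 193 × 29.6 / (1/2.35 − 1/2.37) = 2.00×10^7 W

Q = 20000 kW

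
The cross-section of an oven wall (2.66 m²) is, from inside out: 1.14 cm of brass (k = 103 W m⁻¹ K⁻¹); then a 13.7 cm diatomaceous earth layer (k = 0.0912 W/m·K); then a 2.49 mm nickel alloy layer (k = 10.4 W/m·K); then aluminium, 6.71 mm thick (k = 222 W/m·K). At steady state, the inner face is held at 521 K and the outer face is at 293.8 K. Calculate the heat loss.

Resistance network (inner→outer):
  R_brass = L/(kA) = 0.0114/(103·2.66) = 4.161×10^-5 K/W
  R_diatomaceous earth = L/(kA) = 0.137/(0.0912·2.66) = 0.5647 K/W
  R_nickel alloy = L/(kA) = 0.00249/(10.4·2.66) = 9.001×10^-5 K/W
  R_aluminium = L/(kA) = 0.00671/(222·2.66) = 1.136×10^-5 K/W
ΣR = 4.161×10^-5 + 0.5647 + 9.001×10^-5 + 1.136×10^-5 = 0.5648 K/W
Q = ΔT/ΣR = (521 K − 293.8 K)/0.5648 = 402 W

Q = 402 W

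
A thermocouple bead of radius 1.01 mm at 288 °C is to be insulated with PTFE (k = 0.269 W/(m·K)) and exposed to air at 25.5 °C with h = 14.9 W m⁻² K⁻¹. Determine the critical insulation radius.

For a sphere, r_cr = 2k_ins/h = 2·0.269/14.9 = 0.0361 m = 3.61 cm

r_cr = 3.61 cm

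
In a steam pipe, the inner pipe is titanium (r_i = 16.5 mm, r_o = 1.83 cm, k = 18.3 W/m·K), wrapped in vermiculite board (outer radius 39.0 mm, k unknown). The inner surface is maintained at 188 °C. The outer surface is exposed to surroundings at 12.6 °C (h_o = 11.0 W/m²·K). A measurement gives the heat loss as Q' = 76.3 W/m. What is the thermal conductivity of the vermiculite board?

ΣR = ΔT/Q' = |188 − 12.6|/76.3 = 2.299 m·K/W
Known resistances:
  R'_titanium = ln(0.0183/0.0165)/(2πk) = 0.1035/(2π·18.3) = 9.005×10^-4 m·K/W
  R'_conv,out = 1/(2πr h) = 1/(2π·0.0390·11.0) = 0.3710 m·K/W
R_vermiculite board = ΣR − ΣR_known = 2.299 − 0.3719 = 1.927 m·K/W
ln(r₂/r₁)/(2πk) = 1.927 ⇒ k = 0.7567/(2π·1.927) = 0.0625 W/m·K

k = 0.0625 W/m·K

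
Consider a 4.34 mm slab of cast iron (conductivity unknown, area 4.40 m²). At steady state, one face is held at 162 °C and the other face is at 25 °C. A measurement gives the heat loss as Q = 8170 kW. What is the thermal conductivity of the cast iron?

k = 58.8 W/m·K

ΣR = ΔT/Q = |162 − 25|/8.17×10^6 = 1.677×10^-5 K/W
L/(kA) = 1.677×10^-5 ⇒ k = 0.00434/(1.677×10^-5·4.40) = 58.8 W/m·K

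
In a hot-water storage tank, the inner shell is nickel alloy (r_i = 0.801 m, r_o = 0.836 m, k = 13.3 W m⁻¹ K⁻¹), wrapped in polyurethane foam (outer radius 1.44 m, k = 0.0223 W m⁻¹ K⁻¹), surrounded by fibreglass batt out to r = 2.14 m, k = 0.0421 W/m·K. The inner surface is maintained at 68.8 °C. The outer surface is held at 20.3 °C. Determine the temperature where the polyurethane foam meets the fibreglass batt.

Treat each layer as a resistance in series:
  R_nickel alloy = (1/0.801 − 1/0.836)/(4πk) = 0.05227/(4π·13.3) = 3.127×10^-4 K/W
  R_polyurethane foam = (1/0.836 − 1/1.44)/(4πk) = 0.5017/(4π·0.0223) = 1.790 K/W
  R_fibreglass batt = (1/1.44 − 1/2.14)/(4πk) = 0.2272/(4π·0.0421) = 0.4294 K/W
ΣR = 3.127×10^-4 + 1.790 + 0.4294 = 2.220 K/W
Q = ΔT/ΣR = (68.8 °C − 20.3 °C)/2.220 = 21.85 W
From the inner boundary to the polyurethane foam/fibreglass batt interface, ΣR_partial = 1.790 K/W.
T_interface = T_in − Q·ΣR_partial = 68.8 °C − (21.85)(1.790) = 29.7 °C

T = 29.7 °C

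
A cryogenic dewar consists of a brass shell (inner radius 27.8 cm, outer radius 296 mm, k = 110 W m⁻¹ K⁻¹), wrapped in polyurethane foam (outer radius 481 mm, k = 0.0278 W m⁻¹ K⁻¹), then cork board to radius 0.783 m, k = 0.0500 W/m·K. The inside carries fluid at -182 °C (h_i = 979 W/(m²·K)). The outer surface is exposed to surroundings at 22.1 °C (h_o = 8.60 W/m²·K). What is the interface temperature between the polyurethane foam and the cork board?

T = -30.5 °C

Series thermal resistances, inner to outer:
  R_conv,in = 1/(4πr²h) = 1/(4π·0.278²·979) = 0.001052 K/W
  R_brass = (1/0.278 − 1/0.296)/(4πk) = 0.2187/(4π·110) = 1.582×10^-4 K/W
  R_polyurethane foam = (1/0.296 − 1/0.481)/(4πk) = 1.299/(4π·0.0278) = 3.719 K/W
  R_cork board = (1/0.481 − 1/0.783)/(4πk) = 0.8019/(4π·0.0500) = 1.276 K/W
  R_conv,out = 1/(4πr²h) = 1/(4π·0.783²·8.60) = 0.01509 K/W
ΣR = 0.001052 + 1.582×10^-4 + 3.719 + 1.276 + 0.01509 = 5.011 K/W
Q = ΔT/ΣR = (-182 °C − 22.1 °C)/5.011 = -40.73 W
From the inner boundary to the polyurethane foam/cork board interface, ΣR_partial = 3.720 K/W.
T_interface = T_in − Q·ΣR_partial = -182 °C − (-40.73)(3.720) = -30.5 °C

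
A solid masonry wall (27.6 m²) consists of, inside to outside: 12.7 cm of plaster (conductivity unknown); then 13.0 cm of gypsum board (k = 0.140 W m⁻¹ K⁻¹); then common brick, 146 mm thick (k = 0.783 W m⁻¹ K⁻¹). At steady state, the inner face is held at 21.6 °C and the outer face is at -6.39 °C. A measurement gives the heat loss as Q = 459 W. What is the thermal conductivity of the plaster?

ΣR = ΔT/Q = |21.6 − -6.39|/459 = 0.06098 K/W
Known resistances:
  R_gypsum board = L/(kA) = 0.130/(0.140·27.6) = 0.03364 K/W
  R_common brick = L/(kA) = 0.146/(0.783·27.6) = 0.006756 K/W
R_plaster = ΣR − ΣR_known = 0.06098 − 0.04040 = 0.02058 K/W
L/(kA) = 0.02058 ⇒ k = 0.127/(0.02058·27.6) = 0.224 W/m·K

k = 0.224 W/m·K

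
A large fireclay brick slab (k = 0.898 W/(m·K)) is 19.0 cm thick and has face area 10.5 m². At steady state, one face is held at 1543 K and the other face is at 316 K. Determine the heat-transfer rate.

Q = 60.9 kW

Q = kA·ΔT/L = 0.898 × 10.5 × |1543 K − 316 K| / 0.190 = 60900 W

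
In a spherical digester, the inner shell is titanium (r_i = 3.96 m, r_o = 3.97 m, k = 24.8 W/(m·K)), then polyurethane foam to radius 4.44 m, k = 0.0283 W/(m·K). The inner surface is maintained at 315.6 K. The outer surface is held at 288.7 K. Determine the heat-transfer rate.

Series thermal resistances, inner to outer:
  R_titanium = (1/3.96 − 1/3.97)/(4πk) = 6.361×10^-4/(4π·24.8) = 2.041×10^-6 K/W
  R_polyurethane foam = (1/3.97 − 1/4.44)/(4πk) = 0.02666/(4π·0.0283) = 0.07498 K/W
ΣR = 2.041×10^-6 + 0.07498 = 0.07498 K/W
Q = ΔT/ΣR = (315.6 K − 288.7 K)/0.07498 = 359 W

Q = 359 W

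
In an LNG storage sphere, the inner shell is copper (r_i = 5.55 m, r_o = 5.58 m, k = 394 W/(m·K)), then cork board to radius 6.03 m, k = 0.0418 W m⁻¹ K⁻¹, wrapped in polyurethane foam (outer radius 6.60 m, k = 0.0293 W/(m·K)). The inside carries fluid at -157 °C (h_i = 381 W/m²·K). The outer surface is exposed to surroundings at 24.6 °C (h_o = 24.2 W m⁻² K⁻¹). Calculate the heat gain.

Series thermal resistances, inner to outer:
  R_conv,in = 1/(4πr²h) = 1/(4π·5.55²·381) = 6.781×10^-6 K/W
  R_copper = (1/5.55 − 1/5.58)/(4πk) = 9.687×10^-4/(4π·394) = 1.957×10^-7 K/W
  R_cork board = (1/5.58 − 1/6.03)/(4πk) = 0.01337/(4π·0.0418) = 0.02546 K/W
  R_polyurethane foam = (1/6.03 − 1/6.60)/(4πk) = 0.01432/(4π·0.0293) = 0.03890 K/W
  R_conv,out = 1/(4πr²h) = 1/(4π·6.60²·24.2) = 7.549×10^-5 K/W
ΣR = 6.781×10^-6 + 1.957×10^-7 + 0.02546 + 0.03890 + 7.549×10^-5 = 0.06444 K/W
Q = ΔT/ΣR = (-157 °C − 24.6 °C)/0.06444 = -2820 W
(Negative Q ⇒ heat flows inward; heat gain = 2820 W.)

Q = 2820 W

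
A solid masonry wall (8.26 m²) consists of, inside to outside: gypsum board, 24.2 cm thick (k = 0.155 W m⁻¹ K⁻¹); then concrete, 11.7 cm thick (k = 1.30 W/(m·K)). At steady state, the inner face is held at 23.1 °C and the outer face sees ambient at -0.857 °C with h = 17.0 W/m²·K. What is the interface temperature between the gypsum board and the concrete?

Resistance network (inner→outer):
  R_gypsum board = L/(kA) = 0.242/(0.155·8.26) = 0.1890 K/W
  R_concrete = L/(kA) = 0.117/(1.30·8.26) = 0.01090 K/W
  R_conv,out = 1/(hA) = 1/(17.0·8.26) = 0.007121 K/W
ΣR = 0.1890 + 0.01090 + 0.007121 = 0.2070 K/W
Q = ΔT/ΣR = (23.1 °C − -0.857 °C)/0.2070 = 115.7 W
From the inner boundary to the gypsum board/concrete interface, ΣR_partial = 0.1890 K/W.
T_interface = T_in − Q·ΣR_partial = 23.1 °C − (115.7)(0.1890) = 1.23 °C

T = 1.23 °C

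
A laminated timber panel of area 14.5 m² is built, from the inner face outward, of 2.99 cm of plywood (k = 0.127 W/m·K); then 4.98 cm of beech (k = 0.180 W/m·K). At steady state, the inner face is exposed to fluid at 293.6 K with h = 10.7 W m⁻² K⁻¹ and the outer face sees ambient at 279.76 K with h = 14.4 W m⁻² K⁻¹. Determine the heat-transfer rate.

Resistance network (inner→outer):
  R_conv,in = 1/(hA) = 1/(10.7·14.5) = 0.006445 K/W
  R_plywood = L/(kA) = 0.0299/(0.127·14.5) = 0.01624 K/W
  R_beech = L/(kA) = 0.0498/(0.180·14.5) = 0.01908 K/W
  R_conv,out = 1/(hA) = 1/(14.4·14.5) = 0.004789 K/W
ΣR = 0.006445 + 0.01624 + 0.01908 + 0.004789 = 0.04655 K/W
Q = ΔT/ΣR = (293.6 K − 279.76 K)/0.04655 = 297 W

Q = 297 W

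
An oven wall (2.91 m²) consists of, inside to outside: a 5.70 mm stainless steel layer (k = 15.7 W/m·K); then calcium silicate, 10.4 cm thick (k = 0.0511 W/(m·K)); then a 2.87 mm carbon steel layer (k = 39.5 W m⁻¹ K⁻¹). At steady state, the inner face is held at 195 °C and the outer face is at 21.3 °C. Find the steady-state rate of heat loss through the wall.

Resistance network (inner→outer):
  R_stainless steel = L/(kA) = 0.00570/(15.7·2.91) = 1.248×10^-4 K/W
  R_calcium silicate = L/(kA) = 0.104/(0.0511·2.91) = 0.6994 K/W
  R_carbon steel = L/(kA) = 0.00287/(39.5·2.91) = 2.497×10^-5 K/W
ΣR = 1.248×10^-4 + 0.6994 + 2.497×10^-5 = 0.6995 K/W
Q = ΔT/ΣR = (195 °C − 21.3 °C)/0.6995 = 248 W

Q = 248 W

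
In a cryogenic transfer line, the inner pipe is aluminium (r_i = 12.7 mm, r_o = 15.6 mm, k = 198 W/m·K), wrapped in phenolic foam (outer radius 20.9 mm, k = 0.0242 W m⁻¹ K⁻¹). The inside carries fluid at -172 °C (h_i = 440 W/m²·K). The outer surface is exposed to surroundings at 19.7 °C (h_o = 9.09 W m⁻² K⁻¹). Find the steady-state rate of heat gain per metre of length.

Treat each layer as a resistance in series:
  R'_conv,in = 1/(2πr h) = 1/(2π·0.0127·440) = 0.02848 m·K/W
  R'_aluminium = ln(0.0156/0.0127)/(2πk) = 0.2057/(2π·198) = 1.653×10^-4 m·K/W
  R'_phenolic foam = ln(0.0209/0.0156)/(2πk) = 0.2925/(2π·0.0242) = 1.924 m·K/W
  R'_conv,out = 1/(2πr h) = 1/(2π·0.0209·9.09) = 0.8377 m·K/W
ΣR = 0.02848 + 1.653×10^-4 + 1.924 + 0.8377 = 2.790 m·K/W
Q' = ΔT/ΣR = (-172 °C − 19.7 °C)/2.790 = -68.7 W/m
(Negative Q' ⇒ heat flows inward; heat gain = 68.7 W/m.)

Q' = 68.7 W/m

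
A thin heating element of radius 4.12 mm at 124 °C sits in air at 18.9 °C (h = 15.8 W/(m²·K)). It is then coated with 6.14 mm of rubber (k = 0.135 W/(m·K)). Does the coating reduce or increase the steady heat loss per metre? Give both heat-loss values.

increases: 43.0 → 51.1 W/m

Critical radius for a cylinder: r_cr = k/h = 0.00854 m = 0.854 cm.
Outer radius after coating: r₂ = 0.00412 + 0.00614 = 0.01026 m.
r₁ < r_cr < r₂: heat loss rises to a maximum at r_cr then falls. Whether the coating helps depends on whether Q(r₂) has dropped back below Q(r₁).
Bare: R = 1/(2πr₁h) = 2.445 m·K/W; Q = 105.1/2.445 = 43.0 W/m.
Coated: R = R_cond + R_conv = 2.057 m·K/W; Q = 105.1/2.057 = 51.1 W/m.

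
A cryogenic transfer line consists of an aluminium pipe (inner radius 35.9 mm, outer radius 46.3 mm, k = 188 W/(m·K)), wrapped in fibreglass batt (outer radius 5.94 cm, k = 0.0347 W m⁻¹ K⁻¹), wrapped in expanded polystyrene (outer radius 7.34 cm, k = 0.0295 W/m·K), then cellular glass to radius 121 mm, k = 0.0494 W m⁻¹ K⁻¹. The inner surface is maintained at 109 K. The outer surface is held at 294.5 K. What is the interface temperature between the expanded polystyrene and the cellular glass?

T = 217.8 K

Series thermal resistances, inner to outer:
  R'_aluminium = ln(0.0463/0.0359)/(2πk) = 0.2544/(2π·188) = 2.154×10^-4 m·K/W
  R'_fibreglass batt = ln(0.0594/0.0463)/(2πk) = 0.2492/(2π·0.0347) = 1.143 m·K/W
  R'_expanded polystyrene = ln(0.0734/0.0594)/(2πk) = 0.2116/(2π·0.0295) = 1.142 m·K/W
  R'_cellular glass = ln(0.121/0.0734)/(2πk) = 0.4999/(2π·0.0494) = 1.610 m·K/W
ΣR = 2.154×10^-4 + 1.143 + 1.142 + 1.610 = 3.895 m·K/W
Q' = ΔT/ΣR = (109 K − 294.5 K)/3.895 = -47.63 W/m
From the inner boundary to the expanded polystyrene/cellular glass interface, ΣR_partial = 2.285 m·K/W.
T_interface = T_in − Q'·ΣR_partial = 109 K − (-47.63)(2.285) = 217.8 K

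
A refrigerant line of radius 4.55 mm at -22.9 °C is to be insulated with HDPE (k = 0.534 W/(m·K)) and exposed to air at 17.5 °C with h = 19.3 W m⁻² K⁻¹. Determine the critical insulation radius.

r_cr = 2.77 cm

For a cylinder, r_cr = k_ins/h = 0.534/19.3 = 0.0277 m = 2.77 cm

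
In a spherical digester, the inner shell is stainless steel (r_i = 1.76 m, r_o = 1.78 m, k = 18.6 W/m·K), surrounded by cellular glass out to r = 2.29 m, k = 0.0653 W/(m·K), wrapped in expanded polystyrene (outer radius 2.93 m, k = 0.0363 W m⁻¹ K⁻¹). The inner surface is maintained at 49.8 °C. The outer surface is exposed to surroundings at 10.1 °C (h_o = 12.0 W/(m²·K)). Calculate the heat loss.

Q = 110 W

Treat each layer as a resistance in series:
  R_stainless steel = (1/1.76 − 1/1.78)/(4πk) = 0.006384/(4π·18.6) = 2.731×10^-5 K/W
  R_cellular glass = (1/1.78 − 1/2.29)/(4πk) = 0.1251/(4π·0.0653) = 0.1525 K/W
  R_expanded polystyrene = (1/2.29 − 1/2.93)/(4πk) = 0.09538/(4π·0.0363) = 0.2091 K/W
  R_conv,out = 1/(4πr²h) = 1/(4π·2.93²·12.0) = 7.725×10^-4 K/W
ΣR = 2.731×10^-5 + 0.1525 + 0.2091 + 7.725×10^-4 = 0.3624 K/W
Q = ΔT/ΣR = (49.8 °C − 10.1 °C)/0.3624 = 110 W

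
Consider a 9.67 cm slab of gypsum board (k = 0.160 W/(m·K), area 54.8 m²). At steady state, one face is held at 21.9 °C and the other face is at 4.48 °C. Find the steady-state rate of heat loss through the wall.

Q = 1580 W

Q = kA·ΔT/L = 0.160 × 54.8 × |21.9 °C − 4.48 °C| / 0.0967 = 1580 W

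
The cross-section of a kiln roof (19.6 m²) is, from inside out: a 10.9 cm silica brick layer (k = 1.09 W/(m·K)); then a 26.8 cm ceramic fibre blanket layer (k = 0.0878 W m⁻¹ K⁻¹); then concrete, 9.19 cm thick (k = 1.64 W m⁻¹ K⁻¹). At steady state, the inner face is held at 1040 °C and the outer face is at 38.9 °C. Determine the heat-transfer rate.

Q = 6120 W

Resistance network (inner→outer):
  R_silica brick = L/(kA) = 0.109/(1.09·19.6) = 0.005102 K/W
  R_ceramic fibre blanket = L/(kA) = 0.268/(0.0878·19.6) = 0.1557 K/W
  R_concrete = L/(kA) = 0.0919/(1.64·19.6) = 0.002859 K/W
ΣR = 0.005102 + 0.1557 + 0.002859 = 0.1637 K/W
Q = ΔT/ΣR = (1040 °C − 38.9 °C)/0.1637 = 6120 W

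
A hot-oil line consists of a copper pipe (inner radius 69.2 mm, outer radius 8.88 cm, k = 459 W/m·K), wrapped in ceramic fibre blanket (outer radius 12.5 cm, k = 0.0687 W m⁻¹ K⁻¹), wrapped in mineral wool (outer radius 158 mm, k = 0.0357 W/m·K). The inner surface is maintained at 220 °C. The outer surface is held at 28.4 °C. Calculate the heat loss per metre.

Treat each layer as a resistance in series:
  R'_copper = ln(0.0888/0.0692)/(2πk) = 0.2494/(2π·459) = 8.647×10^-5 m·K/W
  R'_ceramic fibre blanket = ln(0.125/0.0888)/(2πk) = 0.3419/(2π·0.0687) = 0.7921 m·K/W
  R'_mineral wool = ln(0.158/0.125)/(2πk) = 0.2343/(2π·0.0357) = 1.044 m·K/W
ΣR = 8.647×10^-5 + 0.7921 + 1.044 = 1.836 m·K/W
Q' = ΔT/ΣR = (220 °C − 28.4 °C)/1.836 = 104 W/m

Q' = 104 W/m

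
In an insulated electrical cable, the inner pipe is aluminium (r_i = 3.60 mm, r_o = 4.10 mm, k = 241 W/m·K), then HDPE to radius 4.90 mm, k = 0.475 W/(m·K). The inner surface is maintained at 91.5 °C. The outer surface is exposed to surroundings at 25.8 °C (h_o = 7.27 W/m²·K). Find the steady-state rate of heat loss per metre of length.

Series thermal resistances, inner to outer:
  R'_aluminium = ln(0.00410/0.00360)/(2πk) = 0.1301/(2π·241) = 8.589×10^-5 m·K/W
  R'_HDPE = ln(0.00490/0.00410)/(2πk) = 0.1782/(2π·0.475) = 0.05972 m·K/W
  R'_conv,out = 1/(2πr h) = 1/(2π·0.00490·7.27) = 4.468 m·K/W
ΣR = 8.589×10^-5 + 0.05972 + 4.468 = 4.528 m·K/W
Q' = ΔT/ΣR = (91.5 °C − 25.8 °C)/4.528 = 14.5 W/m

Q' = 14.5 W/m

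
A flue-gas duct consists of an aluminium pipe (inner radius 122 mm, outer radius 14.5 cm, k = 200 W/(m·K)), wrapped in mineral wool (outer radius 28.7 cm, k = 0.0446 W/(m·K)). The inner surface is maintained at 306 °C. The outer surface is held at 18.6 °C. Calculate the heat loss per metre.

Treat each layer as a resistance in series:
  R'_aluminium = ln(0.145/0.122)/(2πk) = 0.1727/(2π·200) = 1.374×10^-4 m·K/W
  R'_mineral wool = ln(0.287/0.145)/(2πk) = 0.6827/(2π·0.0446) = 2.436 m·K/W
ΣR = 1.374×10^-4 + 2.436 = 2.436 m·K/W
Q' = ΔT/ΣR = (306 °C − 18.6 °C)/2.436 = 118 W/m

Q' = 118 W/m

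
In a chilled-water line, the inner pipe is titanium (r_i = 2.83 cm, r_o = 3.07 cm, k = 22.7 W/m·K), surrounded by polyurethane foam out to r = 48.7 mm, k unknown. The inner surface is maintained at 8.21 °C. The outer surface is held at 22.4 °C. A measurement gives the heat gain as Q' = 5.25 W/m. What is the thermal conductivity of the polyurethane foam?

ΣR = ΔT/Q' = |8.21 − 22.4|/5.25 = 2.703 m·K/W
Known resistances:
  R'_titanium = ln(0.0307/0.0283)/(2πk) = 0.08140/(2π·22.7) = 5.707×10^-4 m·K/W
R_polyurethane foam = ΣR − ΣR_known = 2.703 − 5.707×10^-4 = 2.702 m·K/W
ln(r₂/r₁)/(2πk) = 2.702 ⇒ k = 0.4614/(2π·2.702) = 0.0272 W/m·K

k = 0.0272 W/m·K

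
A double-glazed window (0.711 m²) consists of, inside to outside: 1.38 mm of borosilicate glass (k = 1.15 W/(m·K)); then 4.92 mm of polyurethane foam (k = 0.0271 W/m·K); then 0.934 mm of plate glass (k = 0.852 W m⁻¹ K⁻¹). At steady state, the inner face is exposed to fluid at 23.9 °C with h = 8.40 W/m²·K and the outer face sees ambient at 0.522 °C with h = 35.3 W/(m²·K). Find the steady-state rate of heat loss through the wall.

Q = 50.2 W

Resistance network (inner→outer):
  R_conv,in = 1/(hA) = 1/(8.40·0.711) = 0.1674 K/W
  R_borosilicate glass = L/(kA) = 0.00138/(1.15·0.711) = 0.001688 K/W
  R_polyurethane foam = L/(kA) = 0.00492/(0.0271·0.711) = 0.2553 K/W
  R_plate glass = L/(kA) = 9.34×10^-4/(0.852·0.711) = 0.001542 K/W
  R_conv,out = 1/(hA) = 1/(35.3·0.711) = 0.03984 K/W
ΣR = 0.1674 + 0.001688 + 0.2553 + 0.001542 + 0.03984 = 0.4658 K/W
Q = ΔT/ΣR = (23.9 °C − 0.522 °C)/0.4658 = 50.2 W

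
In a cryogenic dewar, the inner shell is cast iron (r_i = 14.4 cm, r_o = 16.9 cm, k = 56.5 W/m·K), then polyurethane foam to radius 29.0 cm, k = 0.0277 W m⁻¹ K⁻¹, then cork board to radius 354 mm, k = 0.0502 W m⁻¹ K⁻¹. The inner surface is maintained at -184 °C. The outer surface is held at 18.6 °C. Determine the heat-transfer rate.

Series thermal resistances, inner to outer:
  R_cast iron = (1/0.144 − 1/0.169)/(4πk) = 1.027/(4π·56.5) = 0.001447 K/W
  R_polyurethane foam = (1/0.169 − 1/0.290)/(4πk) = 2.469/(4π·0.0277) = 7.093 K/W
  R_cork board = (1/0.290 − 1/0.354)/(4πk) = 0.6234/(4π·0.0502) = 0.9882 K/W
ΣR = 0.001447 + 7.093 + 0.9882 = 8.083 K/W
Q = ΔT/ΣR = (-184 °C − 18.6 °C)/8.083 = -25.1 W
(Negative Q ⇒ heat flows inward; heat gain = 25.1 W.)

Q = 25.1 W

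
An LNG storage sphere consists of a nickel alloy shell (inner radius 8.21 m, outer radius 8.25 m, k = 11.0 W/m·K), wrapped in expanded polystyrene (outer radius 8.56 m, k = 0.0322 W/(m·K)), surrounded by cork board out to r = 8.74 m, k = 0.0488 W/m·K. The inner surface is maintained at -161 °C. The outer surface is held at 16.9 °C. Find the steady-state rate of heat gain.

Treat each layer as a resistance in series:
  R_nickel alloy = (1/8.21 − 1/8.25)/(4πk) = 5.906×10^-4/(4π·11.0) = 4.272×10^-6 K/W
  R_expanded polystyrene = (1/8.25 − 1/8.56)/(4πk) = 0.004390/(4π·0.0322) = 0.01085 K/W
  R_cork board = (1/8.56 − 1/8.74)/(4πk) = 0.002406/(4π·0.0488) = 0.003923 K/W
ΣR = 4.272×10^-6 + 0.01085 + 0.003923 = 0.01478 K/W
Q = ΔT/ΣR = (-161 °C − 16.9 °C)/0.01478 = -12000 W
(Negative Q ⇒ heat flows inward; heat gain = 12000 W.)

Q = 12.0 kW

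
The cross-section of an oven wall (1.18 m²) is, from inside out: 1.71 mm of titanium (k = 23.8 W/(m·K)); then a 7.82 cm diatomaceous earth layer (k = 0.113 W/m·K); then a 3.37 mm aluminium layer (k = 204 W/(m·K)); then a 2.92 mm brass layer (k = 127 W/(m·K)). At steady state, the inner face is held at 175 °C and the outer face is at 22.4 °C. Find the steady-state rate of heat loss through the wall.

Q = 260 W

Resistance network (inner→outer):
  R_titanium = L/(kA) = 0.00171/(23.8·1.18) = 6.089×10^-5 K/W
  R_diatomaceous earth = L/(kA) = 0.0782/(0.113·1.18) = 0.5865 K/W
  R_aluminium = L/(kA) = 0.00337/(204·1.18) = 1.400×10^-5 K/W
  R_brass = L/(kA) = 0.00292/(127·1.18) = 1.948×10^-5 K/W
ΣR = 6.089×10^-5 + 0.5865 + 1.400×10^-5 + 1.948×10^-5 = 0.5866 K/W
Q = ΔT/ΣR = (175 °C − 22.4 °C)/0.5866 = 260 W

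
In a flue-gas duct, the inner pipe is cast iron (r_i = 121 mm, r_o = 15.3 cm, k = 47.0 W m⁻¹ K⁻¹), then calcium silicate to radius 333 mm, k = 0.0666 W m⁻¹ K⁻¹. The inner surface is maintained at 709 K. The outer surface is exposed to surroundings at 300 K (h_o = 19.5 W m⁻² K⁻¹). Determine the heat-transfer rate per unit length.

Q' = 217 W/m

Treat each layer as a resistance in series:
  R'_cast iron = ln(0.153/0.121)/(2πk) = 0.2346/(2π·47.0) = 7.946×10^-4 m·K/W
  R'_calcium silicate = ln(0.333/0.153)/(2πk) = 0.7777/(2π·0.0666) = 1.858 m·K/W
  R'_conv,out = 1/(2πr h) = 1/(2π·0.333·19.5) = 0.02451 m·K/W
ΣR = 7.946×10^-4 + 1.858 + 0.02451 = 1.883 m·K/W
Q' = ΔT/ΣR = (709 K − 300 K)/1.883 = 217 W/m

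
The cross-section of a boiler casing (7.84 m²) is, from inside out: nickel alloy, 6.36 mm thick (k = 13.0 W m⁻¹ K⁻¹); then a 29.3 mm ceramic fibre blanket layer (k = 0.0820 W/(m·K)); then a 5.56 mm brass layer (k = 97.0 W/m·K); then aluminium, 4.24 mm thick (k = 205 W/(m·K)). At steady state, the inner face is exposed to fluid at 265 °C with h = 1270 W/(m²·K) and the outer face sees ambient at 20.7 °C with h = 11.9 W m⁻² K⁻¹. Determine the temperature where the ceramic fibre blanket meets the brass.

T = 67.1 °C

Treat each layer as a resistance in series:
  R_conv,in = 1/(hA) = 1/(1270·7.84) = 1.004×10^-4 K/W
  R_nickel alloy = L/(kA) = 0.00636/(13.0·7.84) = 6.240×10^-5 K/W
  R_ceramic fibre blanket = L/(kA) = 0.0293/(0.0820·7.84) = 0.04558 K/W
  R_brass = L/(kA) = 0.00556/(97.0·7.84) = 7.311×10^-6 K/W
  R_aluminium = L/(kA) = 0.00424/(205·7.84) = 2.638×10^-6 K/W
  R_conv,out = 1/(hA) = 1/(11.9·7.84) = 0.01072 K/W
ΣR = 1.004×10^-4 + 6.240×10^-5 + 0.04558 + 7.311×10^-6 + 2.638×10^-6 + 0.01072 = 0.05647 K/W
Q = ΔT/ΣR = (265 °C − 20.7 °C)/0.05647 = 4326 W
From the inner boundary to the ceramic fibre blanket/brass interface, ΣR_partial = 0.04574 K/W.
T_interface = T_in − Q·ΣR_partial = 265 °C − (4326)(0.04574) = 67.1 °C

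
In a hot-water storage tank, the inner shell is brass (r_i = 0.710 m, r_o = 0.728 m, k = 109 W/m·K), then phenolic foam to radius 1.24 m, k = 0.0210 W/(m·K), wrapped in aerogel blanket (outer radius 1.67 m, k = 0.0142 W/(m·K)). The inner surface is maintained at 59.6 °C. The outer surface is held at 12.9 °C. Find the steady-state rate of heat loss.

Q = 14.1 W

Series thermal resistances, inner to outer:
  R_brass = (1/0.710 − 1/0.728)/(4πk) = 0.03482/(4π·109) = 2.542×10^-5 K/W
  R_phenolic foam = (1/0.728 − 1/1.24)/(4πk) = 0.5672/(4π·0.0210) = 2.149 K/W
  R_aerogel blanket = (1/1.24 − 1/1.67)/(4πk) = 0.2076/(4π·0.0142) = 1.164 K/W
ΣR = 2.542×10^-5 + 2.149 + 1.164 = 3.313 K/W
Q = ΔT/ΣR = (59.6 °C − 12.9 °C)/3.313 = 14.1 W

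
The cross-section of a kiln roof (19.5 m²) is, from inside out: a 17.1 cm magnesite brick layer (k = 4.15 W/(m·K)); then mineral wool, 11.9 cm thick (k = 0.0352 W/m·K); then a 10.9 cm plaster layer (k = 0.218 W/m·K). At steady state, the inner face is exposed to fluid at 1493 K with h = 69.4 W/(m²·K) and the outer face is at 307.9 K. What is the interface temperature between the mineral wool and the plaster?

T = 458 K

Treat each layer as a resistance in series:
  R_conv,in = 1/(hA) = 1/(69.4·19.5) = 7.389×10^-4 K/W
  R_magnesite brick = L/(kA) = 0.171/(4.15·19.5) = 0.002113 K/W
  R_mineral wool = L/(kA) = 0.119/(0.0352·19.5) = 0.1734 K/W
  R_plaster = L/(kA) = 0.109/(0.218·19.5) = 0.02564 K/W
ΣR = 7.389×10^-4 + 0.002113 + 0.1734 + 0.02564 = 0.2019 K/W
Q = ΔT/ΣR = (1493 K − 307.9 K)/0.2019 = 5870 W
From the inner boundary to the mineral wool/plaster interface, ΣR_partial = 0.1763 K/W.
T_interface = T_in − Q·ΣR_partial = 1493 K − (5870)(0.1763) = 458 K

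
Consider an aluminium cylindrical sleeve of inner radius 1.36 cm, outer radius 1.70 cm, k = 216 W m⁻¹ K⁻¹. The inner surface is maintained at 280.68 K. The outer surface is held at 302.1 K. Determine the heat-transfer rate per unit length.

Q' = 1.30×10^5 W/m

Q' = 2πk·ΔT/ln(r₂/r₁) = 2π × 216 × 21.42 / ln(0.0170/0.0136) = 1.30×10^5 W/m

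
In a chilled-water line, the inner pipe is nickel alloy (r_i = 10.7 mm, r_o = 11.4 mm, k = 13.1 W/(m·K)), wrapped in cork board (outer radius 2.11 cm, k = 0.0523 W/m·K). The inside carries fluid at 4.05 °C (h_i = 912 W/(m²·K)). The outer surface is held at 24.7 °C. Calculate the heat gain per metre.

Q' = 10.9 W/m

Resistance network (inner→outer):
  R'_conv,in = 1/(2πr h) = 1/(2π·0.0107·912) = 0.01631 m·K/W
  R'_nickel alloy = ln(0.0114/0.0107)/(2πk) = 0.06337/(2π·13.1) = 7.699×10^-4 m·K/W
  R'_cork board = ln(0.0211/0.0114)/(2πk) = 0.6157/(2π·0.0523) = 1.874 m·K/W
ΣR = 0.01631 + 7.699×10^-4 + 1.874 = 1.891 m·K/W
Q' = ΔT/ΣR = (4.05 °C − 24.7 °C)/1.891 = -10.9 W/m
(Negative Q' ⇒ heat flows inward; heat gain = 10.9 W/m.)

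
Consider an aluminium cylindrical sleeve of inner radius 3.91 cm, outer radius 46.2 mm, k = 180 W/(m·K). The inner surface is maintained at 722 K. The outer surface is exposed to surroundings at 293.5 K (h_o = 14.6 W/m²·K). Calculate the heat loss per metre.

Q' = 1810 W/m

Resistance network (inner→outer):
  R'_aluminium = ln(0.0462/0.0391)/(2πk) = 0.1669/(2π·180) = 1.475×10^-4 m·K/W
  R'_conv,out = 1/(2πr h) = 1/(2π·0.0462·14.6) = 0.2360 m·K/W
ΣR = 1.475×10^-4 + 0.2360 = 0.2361 m·K/W
Q' = ΔT/ΣR = (722 K − 293.5 K)/0.2361 = 1810 W/m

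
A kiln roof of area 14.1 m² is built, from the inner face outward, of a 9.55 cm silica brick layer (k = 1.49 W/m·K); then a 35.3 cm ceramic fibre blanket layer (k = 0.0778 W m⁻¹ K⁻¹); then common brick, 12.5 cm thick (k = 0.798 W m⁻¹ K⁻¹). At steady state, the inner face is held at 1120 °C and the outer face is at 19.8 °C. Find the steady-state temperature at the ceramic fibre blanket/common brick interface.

T = 56 °C

Series thermal resistances, inner to outer:
  R_silica brick = L/(kA) = 0.0955/(1.49·14.1) = 0.004546 K/W
  R_ceramic fibre blanket = L/(kA) = 0.353/(0.0778·14.1) = 0.3218 K/W
  R_common brick = L/(kA) = 0.125/(0.798·14.1) = 0.01111 K/W
ΣR = 0.004546 + 0.3218 + 0.01111 = 0.3375 K/W
Q = ΔT/ΣR = (1120 °C − 19.8 °C)/0.3375 = 3260 W
From the inner boundary to the ceramic fibre blanket/common brick interface, ΣR_partial = 0.3263 K/W.
T_interface = T_in − Q·ΣR_partial = 1120 °C − (3260)(0.3263) = 56 °C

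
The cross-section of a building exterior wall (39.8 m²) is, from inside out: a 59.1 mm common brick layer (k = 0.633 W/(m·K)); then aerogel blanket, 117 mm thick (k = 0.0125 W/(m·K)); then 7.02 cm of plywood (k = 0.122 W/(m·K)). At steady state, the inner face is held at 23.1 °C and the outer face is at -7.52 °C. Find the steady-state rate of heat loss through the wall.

Q = 122 W

Treat each layer as a resistance in series:
  R_common brick = L/(kA) = 0.0591/(0.633·39.8) = 0.002346 K/W
  R_aerogel blanket = L/(kA) = 0.117/(0.0125·39.8) = 0.2352 K/W
  R_plywood = L/(kA) = 0.0702/(0.122·39.8) = 0.01446 K/W
ΣR = 0.002346 + 0.2352 + 0.01446 = 0.2520 K/W
Q = ΔT/ΣR = (23.1 °C − -7.52 °C)/0.2520 = 122 W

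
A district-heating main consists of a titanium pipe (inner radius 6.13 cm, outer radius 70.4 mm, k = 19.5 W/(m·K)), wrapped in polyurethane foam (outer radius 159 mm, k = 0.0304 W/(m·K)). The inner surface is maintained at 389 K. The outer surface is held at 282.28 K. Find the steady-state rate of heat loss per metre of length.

Q' = 25.0 W/m

Series thermal resistances, inner to outer:
  R'_titanium = ln(0.0704/0.0613)/(2πk) = 0.1384/(2π·19.5) = 0.001130 m·K/W
  R'_polyurethane foam = ln(0.159/0.0704)/(2πk) = 0.8147/(2π·0.0304) = 4.265 m·K/W
ΣR = 0.001130 + 4.265 = 4.266 m·K/W
Q' = ΔT/ΣR = (389 K − 282.28 K)/4.266 = 25.0 W/m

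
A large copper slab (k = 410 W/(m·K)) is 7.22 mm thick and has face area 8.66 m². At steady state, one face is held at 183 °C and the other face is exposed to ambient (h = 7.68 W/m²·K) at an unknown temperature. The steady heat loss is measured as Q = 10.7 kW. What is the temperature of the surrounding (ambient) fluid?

Sum the resistances:
  R_copper = L/(kA) = 0.00722/(410·8.66) = 2.033×10^-6 K/W
  R_conv,out = 1/(hA) = 1/(7.68·8.66) = 0.01504 K/W
ΣR = 0.01504 K/W
ΔT = Q·ΣR = 10700 × 0.01504 = 160.9 K
Heat flows outward, so T_out = T_in − ΔT = 183 − 160.9 = 22.1 °C

T_out = 22.1 °C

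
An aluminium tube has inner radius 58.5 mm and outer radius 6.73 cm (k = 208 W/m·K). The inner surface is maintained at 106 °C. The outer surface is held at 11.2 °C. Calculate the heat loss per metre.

Q' = 2πk·ΔT/ln(r₂/r₁) = 2π × 208 × 94.8 / ln(0.0673/0.0585) = 8.84×10^5 W/m

Q' = 884 kW/m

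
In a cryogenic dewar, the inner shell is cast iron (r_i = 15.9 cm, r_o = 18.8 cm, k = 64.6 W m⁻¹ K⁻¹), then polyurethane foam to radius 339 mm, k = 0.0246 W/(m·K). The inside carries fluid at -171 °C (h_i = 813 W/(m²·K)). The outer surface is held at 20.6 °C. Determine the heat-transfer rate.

Treat each layer as a resistance in series:
  R_conv,in = 1/(4πr²h) = 1/(4π·0.159²·813) = 0.003872 K/W
  R_cast iron = (1/0.159 − 1/0.188)/(4πk) = 0.9702/(4π·64.6) = 0.001195 K/W
  R_polyurethane foam = (1/0.188 − 1/0.339)/(4πk) = 2.369/(4π·0.0246) = 7.664 K/W
ΣR = 0.003872 + 0.001195 + 7.664 = 7.669 K/W
Q = ΔT/ΣR = (-171 °C − 20.6 °C)/7.669 = -25.0 W
(Negative Q ⇒ heat flows inward; heat gain = 25.0 W.)

Q = 25.0 W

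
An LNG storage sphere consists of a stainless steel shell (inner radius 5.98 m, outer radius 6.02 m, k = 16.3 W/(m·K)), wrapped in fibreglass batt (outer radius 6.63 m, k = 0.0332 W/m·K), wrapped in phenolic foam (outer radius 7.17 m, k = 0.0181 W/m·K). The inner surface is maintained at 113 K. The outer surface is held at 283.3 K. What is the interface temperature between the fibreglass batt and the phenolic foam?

Series thermal resistances, inner to outer:
  R_stainless steel = (1/5.98 − 1/6.02)/(4πk) = 0.001111/(4π·16.3) = 5.425×10^-6 K/W
  R_fibreglass batt = (1/6.02 − 1/6.63)/(4πk) = 0.01528/(4π·0.0332) = 0.03663 K/W
  R_phenolic foam = (1/6.63 − 1/7.17)/(4πk) = 0.01136/(4π·0.0181) = 0.04994 K/W
ΣR = 5.425×10^-6 + 0.03663 + 0.04994 = 0.08658 K/W
Q = ΔT/ΣR = (113 K − 283.3 K)/0.08658 = -1967 W
From the inner boundary to the fibreglass batt/phenolic foam interface, ΣR_partial = 0.03664 K/W.
T_interface = T_in − Q·ΣR_partial = 113 K − (-1967)(0.03664) = 185.1 K

T = 185.1 K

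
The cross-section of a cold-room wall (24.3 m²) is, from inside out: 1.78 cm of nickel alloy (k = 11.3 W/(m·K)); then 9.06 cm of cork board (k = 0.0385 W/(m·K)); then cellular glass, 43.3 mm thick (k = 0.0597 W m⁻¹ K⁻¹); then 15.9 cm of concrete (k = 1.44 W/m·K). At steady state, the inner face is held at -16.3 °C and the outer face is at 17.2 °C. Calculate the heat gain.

Resistance network (inner→outer):
  R_nickel alloy = L/(kA) = 0.0178/(11.3·24.3) = 6.482×10^-5 K/W
  R_cork board = L/(kA) = 0.0906/(0.0385·24.3) = 0.09684 K/W
  R_cellular glass = L/(kA) = 0.0433/(0.0597·24.3) = 0.02985 K/W
  R_concrete = L/(kA) = 0.159/(1.44·24.3) = 0.004544 K/W
ΣR = 6.482×10^-5 + 0.09684 + 0.02985 + 0.004544 = 0.1313 K/W
Q = ΔT/ΣR = (-16.3 °C − 17.2 °C)/0.1313 = -255 W
(Negative Q ⇒ heat flows inward; heat gain = 255 W.)

Q = 255 W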